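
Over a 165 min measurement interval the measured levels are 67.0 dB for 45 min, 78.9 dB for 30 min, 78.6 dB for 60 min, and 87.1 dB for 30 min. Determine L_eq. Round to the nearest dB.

Weight each interval's intensity by its duration and average over T = 165 min:
Σ tᵢ·10^(Lᵢ/10) = 45·10^(67.0/10) + 30·10^(78.9/10) + 60·10^(78.6/10) + 30·10^(87.1/10) = 2.229e+10.
L_eq = 10·log₁₀(2.229e+10/165) = 81.31 dB.

81 dB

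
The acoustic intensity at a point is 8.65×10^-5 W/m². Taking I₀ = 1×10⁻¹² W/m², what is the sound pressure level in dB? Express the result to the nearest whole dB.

Dividing by I₀ shifts the exponent by 12: I/I₀ = 8.65×10^7.
L = 10·(0.9370 + 7) = 79.37 dB.

79 dB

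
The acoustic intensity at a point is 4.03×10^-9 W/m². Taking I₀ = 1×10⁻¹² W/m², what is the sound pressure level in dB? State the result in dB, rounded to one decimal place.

I/I₀ = 4.03×10^-9/10⁻¹² = 4.03×10^3, and L = 10·log₁₀(I/I₀).
L = 10·(0.6053 + 3) = 36.05 dB.

36.1 dB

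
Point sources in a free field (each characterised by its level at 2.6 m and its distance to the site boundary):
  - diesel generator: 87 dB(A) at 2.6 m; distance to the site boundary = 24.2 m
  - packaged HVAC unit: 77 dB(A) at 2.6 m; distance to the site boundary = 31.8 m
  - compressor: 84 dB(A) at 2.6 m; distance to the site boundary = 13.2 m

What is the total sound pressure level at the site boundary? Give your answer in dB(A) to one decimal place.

Apply inverse-square spreading to bring every level to the receiver, then sum 10^(L/10).
diesel generator: 87 − 20·log₁₀(24.2/2.6) = 87 − 19.38 = 67.62 dB(A).
packaged HVAC unit: 77 − 20·log₁₀(31.8/2.6) = 77 − 21.75 = 55.25 dB(A).
compressor: 84 − 20·log₁₀(13.2/2.6) = 84 − 14.11 = 69.89 dB(A).
Σ 10^(L/10) = 1.587e+07 → L_total = 10·log₁₀(1.587e+07) = 72.00 dB(A).

72.0 dB(A)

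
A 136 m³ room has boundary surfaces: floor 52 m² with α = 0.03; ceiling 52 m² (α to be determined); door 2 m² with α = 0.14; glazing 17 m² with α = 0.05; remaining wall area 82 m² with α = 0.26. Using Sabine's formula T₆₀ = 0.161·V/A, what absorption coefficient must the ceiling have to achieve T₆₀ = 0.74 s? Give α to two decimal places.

A = 0.161·V/T₆₀ = 0.161·136/0.74 = 29.59 m² sabins.
Absorption from the other surfaces = 52·0.03 + 2·0.14 + 17·0.05 + 82·0.26 = 24.01 m², so the ceiling must supply 5.58 m² over 52 m².
α = 5.58/52 = 0.107.

0.11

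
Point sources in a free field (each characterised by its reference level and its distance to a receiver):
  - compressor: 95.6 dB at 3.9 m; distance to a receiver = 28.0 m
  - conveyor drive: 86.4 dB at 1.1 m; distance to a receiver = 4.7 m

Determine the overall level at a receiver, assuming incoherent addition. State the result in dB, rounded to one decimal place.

First find each source's level at the receiver (point-source: −20·log₁₀(r/r_ref)), then combine on an intensity basis.
compressor: 95.6 − 20·log₁₀(28.0/3.9) = 95.6 − 17.12 = 78.48 dB.
conveyor drive: 86.4 − 20·log₁₀(4.7/1.1) = 86.4 − 12.61 = 73.79 dB.
Σ 10^(L/10) = 9.435e+07 → L_total = 10·log₁₀(9.435e+07) = 79.75 dB.

79.7 dB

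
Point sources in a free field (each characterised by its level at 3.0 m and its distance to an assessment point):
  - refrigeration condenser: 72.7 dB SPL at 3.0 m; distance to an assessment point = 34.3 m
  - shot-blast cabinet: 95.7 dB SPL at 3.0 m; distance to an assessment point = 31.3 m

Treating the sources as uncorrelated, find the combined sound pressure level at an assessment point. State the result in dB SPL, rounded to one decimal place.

75.3 dB SPL

First find each source's level at the receiver (point-source: −20·log₁₀(r/r_ref)), then combine on an intensity basis.
refrigeration condenser: 72.7 − 20·log₁₀(34.3/3.0) = 72.7 − 21.16 = 51.54 dB SPL.
shot-blast cabinet: 95.7 − 20·log₁₀(31.3/3.0) = 95.7 − 20.37 = 75.33 dB SPL.
Σ 10^(L/10) = 3.427e+07 → L_total = 10·log₁₀(3.427e+07) = 75.35 dB SPL.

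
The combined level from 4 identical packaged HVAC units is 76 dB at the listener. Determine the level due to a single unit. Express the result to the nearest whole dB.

For N identical incoherent sources L_total = L₁ + 10·log₁₀ N, so L₁ = 76 − 10·log₁₀(4) = 76 − 6.021.

70 dB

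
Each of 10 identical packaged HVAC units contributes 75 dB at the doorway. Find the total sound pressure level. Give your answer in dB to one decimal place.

L_total = L₁ + 10·log₁₀ N for N identical incoherent sources.
L_total = 75 + 10·log₁₀(10) = 75 + 10.000 = 85.00 dB.

85.0 dB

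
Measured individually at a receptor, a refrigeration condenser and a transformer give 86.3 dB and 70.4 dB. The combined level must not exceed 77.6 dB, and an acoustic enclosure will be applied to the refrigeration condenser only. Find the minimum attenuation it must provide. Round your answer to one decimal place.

9.6 dB

Fixed contribution from the other source: Σ 10^(L/10) = 10^(70.4/10) = 1.096e+07 (70.40 dB).
The limit corresponds to 10^(77.6/10) = 5.754e+07; subtracting the fixed part leaves 4.658e+07 for the refrigeration condenser, i.e. 76.68 dB.
So the refrigeration condenser must be reduced from 86.3 to 76.68 dB: IL = 9.62 dB.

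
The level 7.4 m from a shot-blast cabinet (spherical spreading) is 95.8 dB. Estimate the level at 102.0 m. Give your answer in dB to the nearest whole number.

73 dB

Spherical spreading from a point source gives a 20·log₁₀(r₂/r₁) drop.
L₂ = 95.8 − 20·log₁₀(102.0/7.4) = 95.8 − 22.787 = 73.01 dB.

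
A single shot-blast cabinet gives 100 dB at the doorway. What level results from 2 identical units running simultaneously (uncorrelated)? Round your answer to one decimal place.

N identical incoherent sources raise the level by 10·log₁₀ N.
L_total = 100 + 10·log₁₀(2) = 100 + 3.010 = 103.01 dB.

103.0 dB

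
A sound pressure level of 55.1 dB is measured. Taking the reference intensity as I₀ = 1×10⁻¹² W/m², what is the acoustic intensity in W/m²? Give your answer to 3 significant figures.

3.24e-07 W/m²

I = I₀·10^(L/10) = 10⁻¹² × 10^(55.1/10) = 10^(-6.490).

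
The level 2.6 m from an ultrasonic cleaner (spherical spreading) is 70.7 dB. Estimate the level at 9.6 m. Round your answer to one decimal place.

Point-source attenuation: ΔL = 20·log₁₀(r₂/r₁) = 20·log₁₀(9.6/2.6) = 11.346 dB.
L₂ = 70.7 − 20·log₁₀(9.6/2.6) = 70.7 − 11.346 = 59.35 dB.

59.4 dB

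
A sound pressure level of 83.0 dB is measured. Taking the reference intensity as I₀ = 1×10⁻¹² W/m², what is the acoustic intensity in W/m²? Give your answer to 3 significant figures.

L = 10·log₁₀(I/I₀) ⇒ I = I₀·10^(L/10) = 10⁻¹² × 10^8.30.

0.000200 W/m²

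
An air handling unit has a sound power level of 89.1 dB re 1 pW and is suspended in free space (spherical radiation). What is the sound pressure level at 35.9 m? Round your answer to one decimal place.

L_p = L_w − 10·log₁₀(4π·r²) with r = 35.9 m.
4π·r² = 1.62e+04 m², 10·log₁₀ of that is 42.094 dB.
L_p = 89.1 − 42.094 = 47.01 dB.

47.0 dB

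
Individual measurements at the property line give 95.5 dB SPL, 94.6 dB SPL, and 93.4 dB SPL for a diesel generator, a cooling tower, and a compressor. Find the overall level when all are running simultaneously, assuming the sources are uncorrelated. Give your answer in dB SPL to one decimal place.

Incoherent sources combine by intensity addition: L_total = 10·log₁₀(Σ 10^(L_i/10)).
Σ 10^(L/10) = 10^(95.5/10) + 10^(94.6/10) + 10^(93.4/10) = 8.620e+09.
L_total = 10·log₁₀(8.620e+09) = 99.36 dB SPL.

99.4 dB SPL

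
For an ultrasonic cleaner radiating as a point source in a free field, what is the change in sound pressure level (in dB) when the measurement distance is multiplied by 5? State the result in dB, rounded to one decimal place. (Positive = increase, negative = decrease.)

-14.0 dB

With spherical spreading the level changes by −20·log₁₀(r₂/r₁).
ΔL = −20·log₁₀(5) = -13.98 dB.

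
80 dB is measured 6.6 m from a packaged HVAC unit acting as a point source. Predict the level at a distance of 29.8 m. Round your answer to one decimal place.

66.9 dB

Point-source attenuation: ΔL = 20·log₁₀(r₂/r₁) = 20·log₁₀(29.8/6.6) = 13.093 dB.
L₂ = 80 − 20·log₁₀(29.8/6.6) = 80 − 13.093 = 66.91 dB.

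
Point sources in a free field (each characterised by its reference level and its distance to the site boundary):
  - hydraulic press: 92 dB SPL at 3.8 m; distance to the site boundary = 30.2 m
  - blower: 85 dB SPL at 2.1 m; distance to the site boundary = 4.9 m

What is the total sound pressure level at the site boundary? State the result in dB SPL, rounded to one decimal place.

79.2 dB SPL

Propagate each source to the receiver with L = L_ref − 20·log₁₀(r/r_ref), then add intensities.
hydraulic press: 92 − 20·log₁₀(30.2/3.8) = 92 − 18.00 = 74.00 dB SPL.
blower: 85 − 20·log₁₀(4.9/2.1) = 85 − 7.36 = 77.64 dB SPL.
Σ 10^(L/10) = 8.318e+07 → L_total = 10·log₁₀(8.318e+07) = 79.20 dB SPL.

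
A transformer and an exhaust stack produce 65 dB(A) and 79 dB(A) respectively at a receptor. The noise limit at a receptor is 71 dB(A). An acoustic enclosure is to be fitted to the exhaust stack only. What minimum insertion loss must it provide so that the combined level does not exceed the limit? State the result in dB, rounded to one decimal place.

9.3 dB

Everything except the exhaust stack sums to 10^(65/10) = 3.162e+06 in linear terms, 65.00 dB(A).
To meet 71 dB(A) overall, the treated exhaust stack may contribute at most 10^(71/10) − 3.162e+06 = 9.427e+06, i.e. 69.74 dB(A).
Required insertion loss = 79 − 69.74 = 9.26 dB.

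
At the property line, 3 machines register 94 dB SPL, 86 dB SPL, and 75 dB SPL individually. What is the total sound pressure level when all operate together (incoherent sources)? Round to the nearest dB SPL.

Incoherent sources combine by intensity addition: L_total = 10·log₁₀(Σ 10^(L_i/10)).
Σ 10^(L/10) = 10^(94/10) + 10^(86/10) + 10^(75/10) = 2.942e+09.
L_total = 10·log₁₀(2.942e+09) = 94.69 dB SPL.

95 dB SPL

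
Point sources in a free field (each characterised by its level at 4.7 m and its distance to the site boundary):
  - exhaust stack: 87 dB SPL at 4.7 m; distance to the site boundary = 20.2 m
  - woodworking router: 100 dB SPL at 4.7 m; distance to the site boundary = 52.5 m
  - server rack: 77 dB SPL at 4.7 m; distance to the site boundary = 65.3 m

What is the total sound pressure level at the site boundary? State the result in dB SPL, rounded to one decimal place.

80.3 dB SPL

Apply inverse-square spreading to bring every level to the receiver, then sum 10^(L/10).
exhaust stack: 87 − 20·log₁₀(20.2/4.7) = 87 − 12.67 = 74.33 dB SPL.
woodworking router: 100 − 20·log₁₀(52.5/4.7) = 100 − 20.96 = 79.04 dB SPL.
server rack: 77 − 20·log₁₀(65.3/4.7) = 77 − 22.86 = 54.14 dB SPL.
Σ 10^(L/10) = 1.075e+08 → L_total = 10·log₁₀(1.075e+08) = 80.32 dB SPL.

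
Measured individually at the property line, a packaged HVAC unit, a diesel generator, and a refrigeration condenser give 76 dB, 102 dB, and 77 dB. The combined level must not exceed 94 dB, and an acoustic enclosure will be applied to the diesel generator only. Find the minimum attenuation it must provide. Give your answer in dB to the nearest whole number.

8 dB

The untreated sources together contribute 10^(76/10) + 10^(77/10) = 8.993e+07, i.e. 79.54 dB.
The limit corresponds to 10^(94/10) = 2.512e+09; subtracting the fixed part leaves 2.422e+09 for the diesel generator, i.e. 93.84 dB.
So the diesel generator must be reduced from 102 to 93.84 dB: IL = 8.16 dB.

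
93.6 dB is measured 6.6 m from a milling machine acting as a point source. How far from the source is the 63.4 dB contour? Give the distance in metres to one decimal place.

The 30.2 dB drop corresponds to a distance ratio of 10^(30.2/20) for a point source.
r₂ = 6.6·10^((93.6−63.4)/20) = 6.6·10^(30.2/20) = 213.57 m.

213.6 m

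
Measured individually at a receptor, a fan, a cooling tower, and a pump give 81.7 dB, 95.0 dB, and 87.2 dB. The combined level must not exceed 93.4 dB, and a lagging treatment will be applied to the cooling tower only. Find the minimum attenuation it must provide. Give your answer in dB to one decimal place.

3.2 dB

Everything except the cooling tower sums to 10^(81.7/10) + 10^(87.2/10) = 6.727e+08 in linear terms, 88.28 dB.
The limit corresponds to 10^(93.4/10) = 2.188e+09; subtracting the fixed part leaves 1.515e+09 for the cooling tower, i.e. 91.80 dB.
So the cooling tower must be reduced from 95.0 to 91.80 dB: IL = 3.20 dB.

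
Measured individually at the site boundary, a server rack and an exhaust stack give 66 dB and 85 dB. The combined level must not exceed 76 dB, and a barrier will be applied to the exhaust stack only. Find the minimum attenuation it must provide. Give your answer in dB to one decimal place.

Fixed contribution from the other source: Σ 10^(L/10) = 10^(66/10) = 3.981e+06 (66.00 dB).
To meet 76 dB overall, the treated exhaust stack may contribute at most 10^(76/10) − 3.981e+06 = 3.583e+07, i.e. 75.54 dB.
So the exhaust stack must be reduced from 85 to 75.54 dB: IL = 9.46 dB.

9.5 dB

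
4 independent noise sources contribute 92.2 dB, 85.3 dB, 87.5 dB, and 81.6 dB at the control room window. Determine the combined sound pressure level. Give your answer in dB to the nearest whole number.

94 dB

Incoherent sources combine by intensity addition: L_total = 10·log₁₀(Σ 10^(L_i/10)).
Σ 10^(L/10) = 10^(92.2/10) + 10^(85.3/10) + 10^(87.5/10) + 10^(81.6/10) = 2.705e+09.
L_total = 10·log₁₀(2.705e+09) = 94.32 dB.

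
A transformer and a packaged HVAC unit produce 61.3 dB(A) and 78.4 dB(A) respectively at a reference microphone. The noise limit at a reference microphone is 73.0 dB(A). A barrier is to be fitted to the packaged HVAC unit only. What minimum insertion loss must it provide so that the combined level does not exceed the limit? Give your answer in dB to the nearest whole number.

6 dB

Everything except the packaged HVAC unit sums to 10^(61.3/10) = 1.349e+06 in linear terms, 61.30 dB(A).
The limit corresponds to 10^(73.0/10) = 1.995e+07; subtracting the fixed part leaves 1.860e+07 for the packaged HVAC unit, i.e. 72.70 dB(A).
Required insertion loss = 78.4 − 72.70 = 5.70 dB.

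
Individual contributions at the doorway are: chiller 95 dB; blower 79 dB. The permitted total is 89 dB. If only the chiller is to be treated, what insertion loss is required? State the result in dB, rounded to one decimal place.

6.5 dB

The untreated sources together contribute 10^(79/10) = 7.943e+07, i.e. 79.00 dB.
To meet 89 dB overall, the treated chiller may contribute at most 10^(89/10) − 7.943e+07 = 7.149e+08, i.e. 88.54 dB.
Required insertion loss = 95 − 88.54 = 6.46 dB.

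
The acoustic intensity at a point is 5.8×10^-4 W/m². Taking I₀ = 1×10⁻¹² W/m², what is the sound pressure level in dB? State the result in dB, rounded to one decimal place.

87.6 dB

L = 10·log₁₀(I/I₀) = 10·log₁₀(5.8×10^-4/10⁻¹²) = 10·log₁₀(5.8×10^8).
L = 10·(0.7634 + 8) = 87.63 dB.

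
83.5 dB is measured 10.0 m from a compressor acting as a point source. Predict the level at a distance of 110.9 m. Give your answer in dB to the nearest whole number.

For a point source, L₂ = L₁ − 20·log₁₀(r₂/r₁).
L₂ = 83.5 − 20·log₁₀(110.9/10.0) = 83.5 − 20.899 = 62.60 dB.

63 dB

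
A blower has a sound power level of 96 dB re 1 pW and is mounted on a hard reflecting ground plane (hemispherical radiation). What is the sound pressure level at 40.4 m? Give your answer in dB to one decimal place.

L_p = L_w − 10·log₁₀(2π·r²) with r = 40.4 m.
2π·r² = 1.026e+04 m², 10·log₁₀ of that is 40.109 dB.
L_p = 96 − 40.109 = 55.89 dB.

55.9 dB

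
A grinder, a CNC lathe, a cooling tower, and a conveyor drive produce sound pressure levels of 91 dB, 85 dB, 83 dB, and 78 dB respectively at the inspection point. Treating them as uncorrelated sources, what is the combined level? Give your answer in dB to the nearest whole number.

93 dB

For uncorrelated sources the intensities add, so convert each level to linear form, sum, and take 10·log₁₀ of the total.
Σ 10^(L/10) = 10^(91/10) + 10^(85/10) + 10^(83/10) + 10^(78/10) = 1.838e+09.
L_total = 10·log₁₀(1.838e+09) = 92.64 dB.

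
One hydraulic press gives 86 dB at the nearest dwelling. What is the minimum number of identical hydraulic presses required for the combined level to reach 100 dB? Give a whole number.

26

N identical sources give L₁ + 10·log₁₀ N, so require 10·log₁₀ N ≥ 100 − 86 = 14.0 dB.
N ≥ 10^(14.0/10) = 25.119, so N = 26.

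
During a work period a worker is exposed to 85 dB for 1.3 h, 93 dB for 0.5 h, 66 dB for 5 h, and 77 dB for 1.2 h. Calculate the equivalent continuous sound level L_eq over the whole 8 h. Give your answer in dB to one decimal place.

The energy average is taken in the linear domain: L_eq = 10·log₁₀[(Σ tᵢ·10^(Lᵢ/10))/T], T = 8 h.
Σ tᵢ·10^(Lᵢ/10) = 1.3·10^(85/10) + 0.5·10^(93/10) + 5·10^(66/10) + 1.2·10^(77/10) = 1.489e+09.
L_eq = 10·log₁₀(1.489e+09/8) = 82.70 dB.

82.7 dB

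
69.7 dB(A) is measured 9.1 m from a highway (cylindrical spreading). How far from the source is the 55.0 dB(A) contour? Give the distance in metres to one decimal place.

268.6 m

Line-source spreading drops the level by 10·log₁₀(r₂/r₁); inverting, r₂/r₁ = 10^(ΔL/10).
r₂ = 9.1·10^((69.7−55.0)/10) = 9.1·10^(14.7/10) = 268.56 m.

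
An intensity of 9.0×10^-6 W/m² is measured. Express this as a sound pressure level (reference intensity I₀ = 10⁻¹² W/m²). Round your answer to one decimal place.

69.5 dB

I/I₀ = 9.0×10^-6/10⁻¹² = 9.0×10^6, and L = 10·log₁₀(I/I₀).
L = 10·(0.9542 + 6) = 69.54 dB.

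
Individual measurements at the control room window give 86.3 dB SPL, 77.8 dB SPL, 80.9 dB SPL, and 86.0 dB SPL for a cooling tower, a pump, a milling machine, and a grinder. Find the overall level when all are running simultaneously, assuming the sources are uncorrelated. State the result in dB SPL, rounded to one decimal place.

Incoherent sources combine by intensity addition: L_total = 10·log₁₀(Σ 10^(L_i/10)).
Σ 10^(L/10) = 10^(86.3/10) + 10^(77.8/10) + 10^(80.9/10) + 10^(86.0/10) = 1.008e+09.
L_total = 10·log₁₀(1.008e+09) = 90.03 dB SPL.

90.0 dB SPL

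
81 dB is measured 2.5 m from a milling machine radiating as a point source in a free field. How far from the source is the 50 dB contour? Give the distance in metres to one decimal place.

88.7 m

For a point source L₁ − L₂ = 20·log₁₀(r₂/r₁), so r₂ = r₁·10^((L₁−L₂)/20).
r₂ = 2.5·10^((81−50)/20) = 2.5·10^(31.0/20) = 88.70 m.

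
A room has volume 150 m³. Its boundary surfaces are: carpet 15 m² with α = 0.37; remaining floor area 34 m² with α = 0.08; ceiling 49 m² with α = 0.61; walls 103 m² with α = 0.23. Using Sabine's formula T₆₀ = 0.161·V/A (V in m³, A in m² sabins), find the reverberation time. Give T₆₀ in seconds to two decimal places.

Total absorption A = 15·0.37 + 34·0.08 + 49·0.61 + 103·0.23 = 61.85 m² sabins.
T₆₀ = 0.161·V/A = 0.161·150/61.85 = 0.390 s.

0.39 s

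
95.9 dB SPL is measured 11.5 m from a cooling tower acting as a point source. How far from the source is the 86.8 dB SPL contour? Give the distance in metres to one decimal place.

32.8 m

Point-source spreading drops the level by 20·log₁₀(r₂/r₁); inverting, r₂/r₁ = 10^(ΔL/20).
r₂ = 11.5·10^((95.9−86.8)/20) = 11.5·10^(9.1/20) = 32.79 m.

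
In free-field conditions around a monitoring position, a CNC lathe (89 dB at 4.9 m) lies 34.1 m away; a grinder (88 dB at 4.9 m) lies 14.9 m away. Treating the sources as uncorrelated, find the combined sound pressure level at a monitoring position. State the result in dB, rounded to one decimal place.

79.3 dB

First find each source's level at the receiver (point-source: −20·log₁₀(r/r_ref)), then combine on an intensity basis.
CNC lathe: 89 − 20·log₁₀(34.1/4.9) = 89 − 16.85 = 72.15 dB.
grinder: 88 − 20·log₁₀(14.9/4.9) = 88 − 9.66 = 78.34 dB.
Σ 10^(L/10) = 8.464e+07 → L_total = 10·log₁₀(8.464e+07) = 79.28 dB.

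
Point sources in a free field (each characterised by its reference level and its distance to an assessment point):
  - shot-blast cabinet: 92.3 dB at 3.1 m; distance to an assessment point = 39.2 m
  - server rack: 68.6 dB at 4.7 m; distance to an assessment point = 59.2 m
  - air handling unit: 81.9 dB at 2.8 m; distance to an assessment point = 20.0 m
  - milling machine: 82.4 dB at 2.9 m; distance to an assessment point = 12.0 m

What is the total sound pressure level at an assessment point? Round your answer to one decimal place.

Propagate each source to the receiver with L = L_ref − 20·log₁₀(r/r_ref), then add intensities.
shot-blast cabinet: 92.3 − 20·log₁₀(39.2/3.1) = 92.3 − 22.04 = 70.26 dB.
server rack: 68.6 − 20·log₁₀(59.2/4.7) = 68.6 − 22.00 = 46.60 dB.
air handling unit: 81.9 − 20·log₁₀(20.0/2.8) = 81.9 − 17.08 = 64.82 dB.
milling machine: 82.4 − 20·log₁₀(12.0/2.9) = 82.4 − 12.34 = 70.06 dB.
Σ 10^(L/10) = 2.385e+07 → L_total = 10·log₁₀(2.385e+07) = 73.78 dB.

73.8 dB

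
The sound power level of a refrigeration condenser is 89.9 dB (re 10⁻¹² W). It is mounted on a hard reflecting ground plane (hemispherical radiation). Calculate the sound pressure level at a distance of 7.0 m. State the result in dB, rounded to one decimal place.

65.0 dB

L_p = L_w − 10·log₁₀(2π·r²) with r = 7.0 m.
2π·r² = 307.9 m², 10·log₁₀ of that is 24.884 dB.
L_p = 89.9 − 24.884 = 65.02 dB.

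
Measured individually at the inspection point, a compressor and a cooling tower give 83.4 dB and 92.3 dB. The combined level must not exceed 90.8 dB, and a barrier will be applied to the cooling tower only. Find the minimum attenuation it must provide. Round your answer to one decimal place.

2.4 dB

The untreated sources together contribute 10^(83.4/10) = 2.188e+08, i.e. 83.40 dB.
The limit corresponds to 10^(90.8/10) = 1.202e+09; subtracting the fixed part leaves 9.835e+08 for the cooling tower, i.e. 89.93 dB.
Required insertion loss = 92.3 − 89.93 = 2.37 dB.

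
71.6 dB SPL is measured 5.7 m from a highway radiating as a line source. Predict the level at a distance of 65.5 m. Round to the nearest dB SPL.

Line-source attenuation: ΔL = 10·log₁₀(r₂/r₁) = 10·log₁₀(65.5/5.7) = 10.604 dB.
L₂ = 71.6 − 10·log₁₀(65.5/5.7) = 71.6 − 10.604 = 61.00 dB SPL.

61 dB SPL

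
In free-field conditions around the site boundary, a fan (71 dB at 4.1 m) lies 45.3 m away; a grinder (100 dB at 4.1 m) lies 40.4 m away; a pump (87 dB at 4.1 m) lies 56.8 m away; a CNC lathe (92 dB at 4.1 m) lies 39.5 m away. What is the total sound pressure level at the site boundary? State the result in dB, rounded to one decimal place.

Propagate each source to the receiver with L = L_ref − 20·log₁₀(r/r_ref), then add intensities.
fan: 71 − 20·log₁₀(45.3/4.1) = 71 − 20.87 = 50.13 dB.
grinder: 100 − 20·log₁₀(40.4/4.1) = 100 − 19.87 = 80.13 dB.
pump: 87 − 20·log₁₀(56.8/4.1) = 87 − 22.83 = 64.17 dB.
CNC lathe: 92 − 20·log₁₀(39.5/4.1) = 92 − 19.68 = 72.32 dB.
Σ 10^(L/10) = 1.228e+08 → L_total = 10·log₁₀(1.228e+08) = 80.89 dB.

80.9 dB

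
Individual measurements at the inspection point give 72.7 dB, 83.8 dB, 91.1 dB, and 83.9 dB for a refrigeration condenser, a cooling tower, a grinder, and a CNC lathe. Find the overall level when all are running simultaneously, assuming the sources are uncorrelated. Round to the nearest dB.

93 dB

For uncorrelated sources the intensities add, so convert each level to linear form, sum, and take 10·log₁₀ of the total.
Σ 10^(L/10) = 10^(72.7/10) + 10^(83.8/10) + 10^(91.1/10) + 10^(83.9/10) = 1.792e+09.
L_total = 10·log₁₀(1.792e+09) = 92.53 dB.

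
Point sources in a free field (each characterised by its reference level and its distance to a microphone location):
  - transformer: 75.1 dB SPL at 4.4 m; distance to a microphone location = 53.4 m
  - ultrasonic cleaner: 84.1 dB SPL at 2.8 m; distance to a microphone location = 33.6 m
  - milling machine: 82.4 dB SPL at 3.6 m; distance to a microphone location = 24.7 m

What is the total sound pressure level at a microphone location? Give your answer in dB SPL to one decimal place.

67.6 dB SPL

Apply inverse-square spreading to bring every level to the receiver, then sum 10^(L/10).
transformer: 75.1 − 20·log₁₀(53.4/4.4) = 75.1 − 21.68 = 53.42 dB SPL.
ultrasonic cleaner: 84.1 − 20·log₁₀(33.6/2.8) = 84.1 − 21.58 = 62.52 dB SPL.
milling machine: 82.4 − 20·log₁₀(24.7/3.6) = 82.4 − 16.73 = 65.67 dB SPL.
Σ 10^(L/10) = 5.696e+06 → L_total = 10·log₁₀(5.696e+06) = 67.56 dB SPL.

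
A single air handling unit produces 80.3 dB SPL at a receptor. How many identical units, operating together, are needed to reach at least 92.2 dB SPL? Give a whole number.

The shortfall is 92.2 − 80.3 = 11.9 dB, and N units add 10·log₁₀ N, so need 10·log₁₀ N ≥ 11.9.
N ≥ 10^(11.9/10) = 15.488, so N = 16.

16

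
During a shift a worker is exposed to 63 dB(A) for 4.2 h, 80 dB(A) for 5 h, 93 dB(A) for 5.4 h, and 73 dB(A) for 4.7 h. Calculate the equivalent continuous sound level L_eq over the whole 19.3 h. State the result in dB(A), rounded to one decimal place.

87.7 dB(A)

L_eq = 10·log₁₀[(1/T)·Σ tᵢ·10^(Lᵢ/10)] with T = 19.3 h.
Σ tᵢ·10^(Lᵢ/10) = 4.2·10^(63/10) + 5·10^(80/10) + 5.4·10^(93/10) + 4.7·10^(73/10) = 1.138e+10.
L_eq = 10·log₁₀(1.138e+10/19.3) = 87.70 dB(A).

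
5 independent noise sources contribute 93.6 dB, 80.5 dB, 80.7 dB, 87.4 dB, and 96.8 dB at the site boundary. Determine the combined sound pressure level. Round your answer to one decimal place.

Incoherent sources combine by intensity addition: L_total = 10·log₁₀(Σ 10^(L_i/10)).
Σ 10^(L/10) = 10^(93.6/10) + 10^(80.5/10) + 10^(80.7/10) + 10^(87.4/10) + 10^(96.8/10) = 7.856e+09.
L_total = 10·log₁₀(7.856e+09) = 98.95 dB.

99.0 dB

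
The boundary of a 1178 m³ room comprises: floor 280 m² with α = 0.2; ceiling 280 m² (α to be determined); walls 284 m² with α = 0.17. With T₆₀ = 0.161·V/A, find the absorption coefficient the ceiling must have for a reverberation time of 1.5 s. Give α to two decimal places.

0.08

Required total absorption A = 0.161·1178/1.5 = 126.44 m².
Absorption from the other surfaces = 280·0.2 + 284·0.17 = 104.28 m², so the ceiling must supply 22.16 m² over 280 m².
α = 22.16/280 = 0.079.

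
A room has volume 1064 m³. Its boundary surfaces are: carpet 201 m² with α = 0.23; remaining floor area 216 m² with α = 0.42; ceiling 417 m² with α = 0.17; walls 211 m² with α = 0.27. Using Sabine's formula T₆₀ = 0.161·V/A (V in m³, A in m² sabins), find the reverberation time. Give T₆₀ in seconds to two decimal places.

Summing Sᵢαᵢ: 201·0.23 + 216·0.42 + 417·0.17 + 211·0.27 = 264.81 m².
T₆₀ = 0.161 × 1064 / 264.81 = 0.647 s.

0.65 s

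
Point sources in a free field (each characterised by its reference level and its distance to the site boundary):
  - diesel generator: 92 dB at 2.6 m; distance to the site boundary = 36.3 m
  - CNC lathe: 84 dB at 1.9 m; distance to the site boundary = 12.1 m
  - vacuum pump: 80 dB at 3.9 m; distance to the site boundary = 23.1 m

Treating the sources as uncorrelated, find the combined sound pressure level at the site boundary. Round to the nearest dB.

Propagate each source to the receiver with L = L_ref − 20·log₁₀(r/r_ref), then add intensities.
diesel generator: 92 − 20·log₁₀(36.3/2.6) = 92 − 22.90 = 69.10 dB.
CNC lathe: 84 − 20·log₁₀(12.1/1.9) = 84 − 16.08 = 67.92 dB.
vacuum pump: 80 − 20·log₁₀(23.1/3.9) = 80 − 15.45 = 64.55 dB.
Σ 10^(L/10) = 1.717e+07 → L_total = 10·log₁₀(1.717e+07) = 72.35 dB.

72 dB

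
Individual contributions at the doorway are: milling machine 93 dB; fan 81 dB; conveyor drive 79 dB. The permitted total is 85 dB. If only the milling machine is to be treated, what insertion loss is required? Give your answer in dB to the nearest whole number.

Fixed contribution from the other sources: Σ 10^(L/10) = 10^(81/10) + 10^(79/10) = 2.053e+08 (83.12 dB).
To meet 85 dB overall, the treated milling machine may contribute at most 10^(85/10) − 2.053e+08 = 1.109e+08, i.e. 80.45 dB.
So the milling machine must be reduced from 93 to 80.45 dB: IL = 12.55 dB.

13 dB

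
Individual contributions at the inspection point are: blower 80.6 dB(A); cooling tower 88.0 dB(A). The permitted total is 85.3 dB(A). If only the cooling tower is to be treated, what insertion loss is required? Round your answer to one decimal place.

4.5 dB

Everything except the cooling tower sums to 10^(80.6/10) = 1.148e+08 in linear terms, 80.60 dB(A).
The limit corresponds to 10^(85.3/10) = 3.388e+08; subtracting the fixed part leaves 2.240e+08 for the cooling tower, i.e. 83.50 dB(A).
Required insertion loss = 88.0 − 83.50 = 4.50 dB.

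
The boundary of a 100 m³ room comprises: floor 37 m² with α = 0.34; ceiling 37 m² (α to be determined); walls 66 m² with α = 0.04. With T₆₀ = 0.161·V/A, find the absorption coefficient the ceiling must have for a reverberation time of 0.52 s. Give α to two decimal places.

Required total absorption A = 0.161·100/0.52 = 30.96 m².
Absorption from the other surfaces = 37·0.34 + 66·0.04 = 15.22 m², so the ceiling must supply 15.74 m² over 37 m².
α = 15.74/37 = 0.425.

0.43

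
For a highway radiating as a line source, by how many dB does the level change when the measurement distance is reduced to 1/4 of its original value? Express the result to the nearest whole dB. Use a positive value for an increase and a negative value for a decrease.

+6 dB

Line-source spreading: ΔL = −10·log₁₀(r₂/r₁).
ΔL = −10·log₁₀(0.25) = +6.02 dB.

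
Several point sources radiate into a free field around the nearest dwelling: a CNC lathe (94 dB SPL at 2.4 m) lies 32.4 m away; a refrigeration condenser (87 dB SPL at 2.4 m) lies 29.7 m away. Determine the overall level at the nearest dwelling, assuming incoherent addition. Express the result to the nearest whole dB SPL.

72 dB SPL

Propagate each source to the receiver with L = L_ref − 20·log₁₀(r/r_ref), then add intensities.
CNC lathe: 94 − 20·log₁₀(32.4/2.4) = 94 − 22.61 = 71.39 dB SPL.
refrigeration condenser: 87 − 20·log₁₀(29.7/2.4) = 87 − 21.85 = 65.15 dB SPL.
Σ 10^(L/10) = 1.706e+07 → L_total = 10·log₁₀(1.706e+07) = 72.32 dB SPL.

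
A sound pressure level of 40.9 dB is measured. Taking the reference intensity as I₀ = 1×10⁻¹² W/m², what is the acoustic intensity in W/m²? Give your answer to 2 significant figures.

1.2e-08 W/m²

I = I₀·10^(L/10) = 10⁻¹² × 10^(40.9/10) = 10^(-7.910).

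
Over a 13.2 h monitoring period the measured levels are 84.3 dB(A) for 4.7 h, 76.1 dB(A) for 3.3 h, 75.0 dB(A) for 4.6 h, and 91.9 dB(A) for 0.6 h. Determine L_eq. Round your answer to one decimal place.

Weight each interval's intensity by its duration and average over T = 13.2 h:
Σ tᵢ·10^(Lᵢ/10) = 4.7·10^(84.3/10) + 3.3·10^(76.1/10) + 4.6·10^(75.0/10) + 0.6·10^(91.9/10) = 2.474e+09.
L_eq = 10·log₁₀(2.474e+09/13.2) = 82.73 dB(A).

82.7 dB(A)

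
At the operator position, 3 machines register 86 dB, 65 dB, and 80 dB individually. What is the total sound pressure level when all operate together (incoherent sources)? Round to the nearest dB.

87 dB

For uncorrelated sources the intensities add, so convert each level to linear form, sum, and take 10·log₁₀ of the total.
Σ 10^(L/10) = 10^(86/10) + 10^(65/10) + 10^(80/10) = 5.013e+08.
L_total = 10·log₁₀(5.013e+08) = 87.00 dB.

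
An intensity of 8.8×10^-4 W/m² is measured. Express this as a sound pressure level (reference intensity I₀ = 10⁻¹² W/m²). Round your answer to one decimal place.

L = 10·log₁₀(I/I₀) = 10·log₁₀(8.8×10^-4/10⁻¹²) = 10·log₁₀(8.8×10^8).
L = 10·(0.9445 + 8) = 89.44 dB.

89.4 dB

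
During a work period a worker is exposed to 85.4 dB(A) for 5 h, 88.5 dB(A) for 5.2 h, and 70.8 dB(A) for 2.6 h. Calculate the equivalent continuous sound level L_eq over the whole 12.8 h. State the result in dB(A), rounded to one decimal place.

86.3 dB(A)

Weight each interval's intensity by its duration and average over T = 12.8 h:
Σ tᵢ·10^(Lᵢ/10) = 5·10^(85.4/10) + 5.2·10^(88.5/10) + 2.6·10^(70.8/10) = 5.446e+09.
L_eq = 10·log₁₀(5.446e+09/12.8) = 86.29 dB(A).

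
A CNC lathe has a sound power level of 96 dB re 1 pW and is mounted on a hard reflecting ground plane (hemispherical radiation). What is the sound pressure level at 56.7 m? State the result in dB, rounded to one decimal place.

52.9 dB

L_p = L_w − 10·log₁₀(2π·r²) with r = 56.7 m.
2π·r² = 2.02e+04 m², 10·log₁₀ of that is 43.053 dB.
L_p = 96 − 43.053 = 52.95 dB.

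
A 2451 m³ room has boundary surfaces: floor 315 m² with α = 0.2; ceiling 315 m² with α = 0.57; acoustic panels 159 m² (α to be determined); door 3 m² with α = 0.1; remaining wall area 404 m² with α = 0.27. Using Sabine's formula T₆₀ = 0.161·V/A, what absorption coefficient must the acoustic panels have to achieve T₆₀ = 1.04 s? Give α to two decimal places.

0.17

Required total absorption A = 0.161·2451/1.04 = 379.43 m².
Absorption from the other surfaces = 315·0.2 + 315·0.57 + 3·0.1 + 404·0.27 = 351.93 m², so the acoustic panels must supply 27.50 m² over 159 m².
α = 27.50/159 = 0.173.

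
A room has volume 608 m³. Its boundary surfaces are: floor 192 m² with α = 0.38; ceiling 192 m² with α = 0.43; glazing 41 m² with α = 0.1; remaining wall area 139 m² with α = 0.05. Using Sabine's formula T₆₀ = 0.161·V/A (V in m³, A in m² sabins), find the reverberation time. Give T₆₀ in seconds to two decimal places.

A = Σ Sᵢαᵢ = 192·0.38 + 192·0.43 + 41·0.1 + 139·0.05 = 166.57 m².
T₆₀ = 0.161·V/A = 0.161·608/166.57 = 0.588 s.

0.59 s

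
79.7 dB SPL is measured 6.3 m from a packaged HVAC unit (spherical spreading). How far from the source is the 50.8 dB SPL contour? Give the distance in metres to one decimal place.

175.5 m

The 28.9 dB drop corresponds to a distance ratio of 10^(28.9/20) for a point source.
r₂ = 6.3·10^((79.7−50.8)/20) = 6.3·10^(28.9/20) = 175.53 m.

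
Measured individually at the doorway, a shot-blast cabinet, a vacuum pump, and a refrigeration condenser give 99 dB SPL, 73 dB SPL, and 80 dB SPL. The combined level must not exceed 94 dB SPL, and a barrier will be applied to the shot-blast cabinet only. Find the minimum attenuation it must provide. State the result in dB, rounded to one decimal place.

Fixed contribution from the other sources: Σ 10^(L/10) = 10^(73/10) + 10^(80/10) = 1.200e+08 (80.79 dB SPL).
The limit corresponds to 10^(94/10) = 2.512e+09; subtracting the fixed part leaves 2.392e+09 for the shot-blast cabinet, i.e. 93.79 dB SPL.
So the shot-blast cabinet must be reduced from 99 to 93.79 dB SPL: IL = 5.21 dB.

5.2 dB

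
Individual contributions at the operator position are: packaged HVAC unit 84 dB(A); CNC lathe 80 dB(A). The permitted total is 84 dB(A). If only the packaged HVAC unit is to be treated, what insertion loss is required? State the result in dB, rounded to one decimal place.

2.2 dB

Fixed contribution from the other source: Σ 10^(L/10) = 10^(80/10) = 1.000e+08 (80.00 dB(A)).
The limit corresponds to 10^(84/10) = 2.512e+08; subtracting the fixed part leaves 1.512e+08 for the packaged HVAC unit, i.e. 81.80 dB(A).
Required insertion loss = 84 − 81.80 = 2.20 dB.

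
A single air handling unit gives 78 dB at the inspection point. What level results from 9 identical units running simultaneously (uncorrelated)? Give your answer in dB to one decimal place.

L_total = L₁ + 10·log₁₀ N for N identical incoherent sources.
L_total = 78 + 10·log₁₀(9) = 78 + 9.542 = 87.54 dB.

87.5 dB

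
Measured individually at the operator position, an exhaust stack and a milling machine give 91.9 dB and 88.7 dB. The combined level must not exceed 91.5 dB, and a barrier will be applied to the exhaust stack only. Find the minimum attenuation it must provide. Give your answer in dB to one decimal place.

Fixed contribution from the other source: Σ 10^(L/10) = 10^(88.7/10) = 7.413e+08 (88.70 dB).
The limit corresponds to 10^(91.5/10) = 1.413e+09; subtracting the fixed part leaves 6.712e+08 for the exhaust stack, i.e. 88.27 dB.
Required insertion loss = 91.9 − 88.27 = 3.63 dB.

3.6 dB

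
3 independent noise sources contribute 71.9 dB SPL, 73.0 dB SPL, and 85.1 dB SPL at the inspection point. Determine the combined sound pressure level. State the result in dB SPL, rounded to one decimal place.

85.6 dB SPL

Incoherent sources combine by intensity addition: L_total = 10·log₁₀(Σ 10^(L_i/10)).
Σ 10^(L/10) = 10^(71.9/10) + 10^(73.0/10) + 10^(85.1/10) = 3.590e+08.
L_total = 10·log₁₀(3.590e+08) = 85.55 dB SPL.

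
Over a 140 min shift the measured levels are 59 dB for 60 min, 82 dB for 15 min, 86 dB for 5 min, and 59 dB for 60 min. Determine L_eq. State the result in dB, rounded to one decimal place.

L_eq = 10·log₁₀[(1/T)·Σ tᵢ·10^(Lᵢ/10)] with T = 140 min.
Σ tᵢ·10^(Lᵢ/10) = 60·10^(59/10) + 15·10^(82/10) + 5·10^(86/10) + 60·10^(59/10) = 4.463e+09.
L_eq = 10·log₁₀(4.463e+09/140) = 75.04 dB.

75.0 dB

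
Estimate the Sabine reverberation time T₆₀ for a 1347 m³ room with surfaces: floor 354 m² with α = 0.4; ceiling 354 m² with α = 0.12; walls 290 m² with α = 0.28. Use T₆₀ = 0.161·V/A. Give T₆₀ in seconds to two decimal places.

0.82 s

A = Σ Sᵢαᵢ = 354·0.4 + 354·0.12 + 290·0.28 = 265.28 m².
T₆₀ = 0.161·V/A = 0.161·1347/265.28 = 0.818 s.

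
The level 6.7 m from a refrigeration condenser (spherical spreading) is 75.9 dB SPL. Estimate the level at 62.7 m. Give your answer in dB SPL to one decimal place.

56.5 dB SPL

Spherical spreading from a point source gives a 20·log₁₀(r₂/r₁) drop.
L₂ = 75.9 − 20·log₁₀(62.7/6.7) = 75.9 − 19.424 = 56.48 dB SPL.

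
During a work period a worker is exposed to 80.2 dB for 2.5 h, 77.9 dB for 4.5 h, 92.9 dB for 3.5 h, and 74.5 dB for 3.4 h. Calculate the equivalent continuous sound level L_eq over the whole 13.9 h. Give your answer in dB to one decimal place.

87.3 dB

The energy average is taken in the linear domain: L_eq = 10·log₁₀[(Σ tᵢ·10^(Lᵢ/10))/T], T = 13.9 h.
Σ tᵢ·10^(Lᵢ/10) = 2.5·10^(80.2/10) + 4.5·10^(77.9/10) + 3.5·10^(92.9/10) + 3.4·10^(74.5/10) = 7.460e+09.
L_eq = 10·log₁₀(7.460e+09/13.9) = 87.30 dB.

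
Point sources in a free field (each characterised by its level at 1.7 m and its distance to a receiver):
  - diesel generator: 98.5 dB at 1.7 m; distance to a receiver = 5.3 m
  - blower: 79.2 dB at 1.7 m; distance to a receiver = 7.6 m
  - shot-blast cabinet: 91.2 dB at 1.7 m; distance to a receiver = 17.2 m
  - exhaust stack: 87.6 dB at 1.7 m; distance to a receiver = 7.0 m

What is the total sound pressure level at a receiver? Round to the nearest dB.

89 dB

Propagate each source to the receiver with L = L_ref − 20·log₁₀(r/r_ref), then add intensities.
diesel generator: 98.5 − 20·log₁₀(5.3/1.7) = 98.5 − 9.88 = 88.62 dB.
blower: 79.2 − 20·log₁₀(7.6/1.7) = 79.2 − 13.01 = 66.19 dB.
shot-blast cabinet: 91.2 − 20·log₁₀(17.2/1.7) = 91.2 − 20.10 = 71.10 dB.
exhaust stack: 87.6 − 20·log₁₀(7.0/1.7) = 87.6 − 12.29 = 75.31 dB.
Σ 10^(L/10) = 7.793e+08 → L_total = 10·log₁₀(7.793e+08) = 88.92 dB.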